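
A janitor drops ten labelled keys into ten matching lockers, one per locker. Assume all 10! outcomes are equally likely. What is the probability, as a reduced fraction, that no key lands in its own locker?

16481/44800

Favorable outcomes: !10 = 1334961.
Total outcomes: 10! = 3628800.
Probability = 1334961/3628800 = 16481/44800.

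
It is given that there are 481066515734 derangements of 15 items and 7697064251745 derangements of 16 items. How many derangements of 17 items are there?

D_17 = (17-1)·(D_16 + D_15) = 16·(7697064251745 + 481066515734) = 16·8178130767479 = 130850092279664.

130850092279664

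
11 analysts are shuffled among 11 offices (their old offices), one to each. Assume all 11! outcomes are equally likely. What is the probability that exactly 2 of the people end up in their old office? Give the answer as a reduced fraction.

16687/90720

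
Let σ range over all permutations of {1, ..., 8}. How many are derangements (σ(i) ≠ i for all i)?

14833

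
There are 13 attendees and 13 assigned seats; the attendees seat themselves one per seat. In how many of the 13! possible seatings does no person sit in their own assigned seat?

2290792932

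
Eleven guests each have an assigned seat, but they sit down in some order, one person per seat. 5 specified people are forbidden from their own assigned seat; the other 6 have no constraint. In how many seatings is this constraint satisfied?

Let A_j be the event that the j-th constrained one is fixed. By inclusion-exclusion over the 5 events:
Σ_{j=0}^{5} (-1)^j C(5,j)(11-j)!
= C(5,0)·11! - C(5,1)·10! + C(5,2)·9! - C(5,3)·8! + C(5,4)·7! - C(5,5)·6!
= 39916800 - 18144000 + 3628800 - 403200 + 25200 - 720
= 25022880

25022880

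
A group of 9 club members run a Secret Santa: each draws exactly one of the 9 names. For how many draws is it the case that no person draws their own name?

By inclusion-exclusion, !9 = Σ (-1)^k · 9!/k! for k=0..9
= 9! - 9!/1! + 9!/2! - 9!/3! + 9!/4! - 9!/5! + 9!/6! - 9!/7! + 9!/8! - 9!/9!
= 362880 - 362880 + 181440 - 60480 + 15120 - 3024 + 504 - 72 + 9 - 1
= 133496

133496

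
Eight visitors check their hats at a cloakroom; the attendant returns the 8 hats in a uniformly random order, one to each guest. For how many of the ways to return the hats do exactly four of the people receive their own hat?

630

Pick the 4 fixed positions: C(8,4) = 70 ways.
The remaining 4 must be deranged: !4 = 9.
Total: 70 × 9 = 630.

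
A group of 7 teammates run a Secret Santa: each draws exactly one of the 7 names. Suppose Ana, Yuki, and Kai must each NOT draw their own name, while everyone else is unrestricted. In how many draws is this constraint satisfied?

Inclusion-exclusion on the 3 forbidden self-matches:
Σ_{j=0}^{3} (-1)^j C(3,j)(7-j)!
= C(3,0)·7! - C(3,1)·6! + C(3,2)·5! - C(3,3)·4!
= 5040 - 2160 + 360 - 24
= 3216

3216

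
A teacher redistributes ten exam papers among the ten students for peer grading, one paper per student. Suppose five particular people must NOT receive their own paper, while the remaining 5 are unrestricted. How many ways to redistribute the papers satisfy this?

Let A_j be the event that the j-th constrained one is fixed. By inclusion-exclusion over the 5 events:
Σ_{j=0}^{5} (-1)^j C(5,j)(10-j)!
= C(5,0)·10! - C(5,1)·9! + C(5,2)·8! - C(5,3)·7! + C(5,4)·6! - C(5,5)·5!
= 3628800 - 1814400 + 403200 - 50400 + 3600 - 120
= 2170680

2170680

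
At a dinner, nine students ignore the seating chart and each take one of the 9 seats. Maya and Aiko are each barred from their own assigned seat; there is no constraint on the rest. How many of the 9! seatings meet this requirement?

Let A_j be the event that the j-th constrained one is fixed. By inclusion-exclusion over the 2 events:
Σ_{j=0}^{2} (-1)^j C(2,j)(9-j)!
= C(2,0)·9! - C(2,1)·8! + C(2,2)·7!
= 362880 - 80640 + 5040
= 287280

287280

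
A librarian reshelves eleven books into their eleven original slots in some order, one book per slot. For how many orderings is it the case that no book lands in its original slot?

14684570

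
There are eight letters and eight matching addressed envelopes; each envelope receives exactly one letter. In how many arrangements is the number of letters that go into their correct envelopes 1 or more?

25487

# with exactly i fixed is C(8,i)·!(8-i); sum over i=1..8:
  i=1: C(8,1)·!7 = 8·1854 = 14832
  i=2: C(8,2)·!6 = 28·265 = 7420
  i=3: C(8,3)·!5 = 56·44 = 2464
  i=4: C(8,4)·!4 = 70·9 = 630
  i=5: C(8,5)·!3 = 56·2 = 112
  i=6: C(8,6)·!2 = 28·1 = 28
  i=7: C(8,7)·!1 = 8·0 = 0
  i=8: C(8,8)·!0 = 1·1 = 1
Total = 25487.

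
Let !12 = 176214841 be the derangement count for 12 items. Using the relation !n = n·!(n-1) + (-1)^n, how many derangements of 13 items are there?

!13 = 13·176214841 - 1 = 2290792932.

2290792932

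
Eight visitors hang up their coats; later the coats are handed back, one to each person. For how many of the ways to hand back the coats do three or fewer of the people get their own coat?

39549

Sum C(8,i)·!(8-i) for i = 0..3:
  i=0: C(8,0)·!8 = 1·14833 = 14833
  i=1: C(8,1)·!7 = 8·1854 = 14832
  i=2: C(8,2)·!6 = 28·265 = 7420
  i=3: C(8,3)·!5 = 56·44 = 2464
Total = 39549.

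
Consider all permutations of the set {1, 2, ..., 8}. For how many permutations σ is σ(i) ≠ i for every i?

14833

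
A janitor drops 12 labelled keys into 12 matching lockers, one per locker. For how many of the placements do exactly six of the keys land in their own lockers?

244860

Choose which 6 of the 12 are fixed: C(12,6) = 924.
The remaining 6 must be deranged: !6 = 265.
Total: 924 × 265 = 244860.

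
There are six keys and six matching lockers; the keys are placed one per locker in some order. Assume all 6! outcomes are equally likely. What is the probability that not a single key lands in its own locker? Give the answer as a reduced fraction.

53/144

Favorable outcomes: !6 = 265.
Total outcomes: 6! = 720.
Probability = 265/720 = 53/144.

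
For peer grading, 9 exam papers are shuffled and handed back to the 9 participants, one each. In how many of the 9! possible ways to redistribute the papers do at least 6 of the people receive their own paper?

Sum C(9,i)·!(9-i) for i = 6..9:
  i=6: C(9,6)·!3 = 84·2 = 168
  i=7: C(9,7)·!2 = 36·1 = 36
  i=8: C(9,8)·!1 = 9·0 = 0
  i=9: C(9,9)·!0 = 1·1 = 1
Total = 205.

205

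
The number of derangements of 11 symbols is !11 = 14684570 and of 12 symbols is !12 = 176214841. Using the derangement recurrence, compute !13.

!13 = (13-1)·(!12 + !11) = 12·(176214841 + 14684570) = 12·190899411 = 2290792932.

2290792932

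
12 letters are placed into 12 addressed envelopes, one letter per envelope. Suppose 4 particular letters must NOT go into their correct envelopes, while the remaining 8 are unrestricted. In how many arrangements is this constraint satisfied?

339696000

Let A_j be the event that the j-th constrained one is fixed. By inclusion-exclusion over the 4 events:
Σ_{j=0}^{4} (-1)^j C(4,j)(12-j)!
= C(4,0)·12! - C(4,1)·11! + C(4,2)·10! - C(4,3)·9! + C(4,4)·8!
= 479001600 - 159667200 + 21772800 - 1451520 + 40320
= 339696000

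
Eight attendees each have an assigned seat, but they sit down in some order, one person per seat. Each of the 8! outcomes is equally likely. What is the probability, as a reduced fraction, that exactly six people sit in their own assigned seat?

Favorable outcomes: C(8,6)·!2 = 28·1 = 28.
Total outcomes: 8! = 40320.
Probability = 28/40320 = 1/1440.

1/1440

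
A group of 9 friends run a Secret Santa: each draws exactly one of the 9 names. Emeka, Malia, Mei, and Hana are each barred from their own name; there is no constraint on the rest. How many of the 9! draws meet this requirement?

229080

Let A_j be the event that the j-th constrained one is fixed. By inclusion-exclusion over the 4 events:
Σ_{j=0}^{4} (-1)^j C(4,j)(9-j)!
= C(4,0)·9! - C(4,1)·8! + C(4,2)·7! - C(4,3)·6! + C(4,4)·5!
= 362880 - 161280 + 30240 - 2880 + 120
= 229080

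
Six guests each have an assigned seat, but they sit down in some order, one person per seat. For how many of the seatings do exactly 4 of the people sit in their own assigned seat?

Choose which 4 of the 6 are fixed: C(6,4) = 15.
The other 2 form a derangement: !2 = 1.
Total: 15 × 1 = 15.

15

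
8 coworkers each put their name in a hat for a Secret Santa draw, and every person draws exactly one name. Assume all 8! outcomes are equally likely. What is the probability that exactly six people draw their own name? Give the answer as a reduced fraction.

1/1440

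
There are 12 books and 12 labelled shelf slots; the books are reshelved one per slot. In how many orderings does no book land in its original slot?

Use !n = (n-1)(!(n-1) + !(n-2)).
!12 = 11·(14684570 + 1334961) = 11·16019531 = 176214841

176214841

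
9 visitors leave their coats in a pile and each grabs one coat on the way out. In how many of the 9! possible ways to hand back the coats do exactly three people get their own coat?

22260

Pick the 3 fixed positions: C(9,3) = 84 ways.
The remaining 6 must be deranged: !6 = 265.
Total: 84 × 265 = 22260.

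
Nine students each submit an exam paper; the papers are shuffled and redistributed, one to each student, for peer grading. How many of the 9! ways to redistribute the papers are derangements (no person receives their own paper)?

133496

!9 is the nearest integer to 9!/e.
9! = 362880, and 362880/e ≈ 133496.09, so !9 = 133496.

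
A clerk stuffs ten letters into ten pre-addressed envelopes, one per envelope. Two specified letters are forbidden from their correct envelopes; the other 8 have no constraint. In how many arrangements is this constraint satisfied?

2943360

Inclusion-exclusion on the 2 forbidden self-matches:
Σ_{j=0}^{2} (-1)^j C(2,j)(10-j)!
= C(2,0)·10! - C(2,1)·9! + C(2,2)·8!
= 3628800 - 725760 + 40320
= 2943360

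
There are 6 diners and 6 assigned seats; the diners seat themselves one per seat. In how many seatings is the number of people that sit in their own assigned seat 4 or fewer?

719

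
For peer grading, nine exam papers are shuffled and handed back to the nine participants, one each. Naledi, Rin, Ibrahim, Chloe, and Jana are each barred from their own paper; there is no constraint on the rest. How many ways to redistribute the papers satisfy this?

205056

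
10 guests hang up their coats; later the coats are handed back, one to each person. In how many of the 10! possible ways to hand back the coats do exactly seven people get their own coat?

240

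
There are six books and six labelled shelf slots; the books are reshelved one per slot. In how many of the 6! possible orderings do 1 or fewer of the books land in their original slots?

529

# with exactly i fixed is C(6,i)·!(6-i); sum over i=0..1:
  i=0: C(6,0)·!6 = 1·265 = 265
  i=1: C(6,1)·!5 = 6·44 = 264
Total = 529.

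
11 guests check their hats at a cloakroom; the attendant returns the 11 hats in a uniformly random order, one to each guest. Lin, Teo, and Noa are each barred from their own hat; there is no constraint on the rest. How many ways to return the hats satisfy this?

Let A_j be the event that the j-th constrained one is fixed. By inclusion-exclusion over the 3 events:
Σ_{j=0}^{3} (-1)^j C(3,j)(11-j)!
= C(3,0)·11! - C(3,1)·10! + C(3,2)·9! - C(3,3)·8!
= 39916800 - 10886400 + 1088640 - 40320
= 30078720

30078720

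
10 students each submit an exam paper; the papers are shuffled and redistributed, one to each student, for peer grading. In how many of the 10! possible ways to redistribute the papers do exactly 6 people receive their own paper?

Choose which 6 of the 10 are fixed: C(10,6) = 210.
The remaining 4 must be deranged: !4 = 9.
Total: 210 × 9 = 1890.

1890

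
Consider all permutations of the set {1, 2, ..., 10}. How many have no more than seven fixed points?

Sum C(10,i)·!(10-i) for i = 0..7:
  i=0: C(10,0)·!10 = 1·1334961 = 1334961
  i=1: C(10,1)·!9 = 10·133496 = 1334960
  i=2: C(10,2)·!8 = 45·14833 = 667485
  i=3: C(10,3)·!7 = 120·1854 = 222480
  i=4: C(10,4)·!6 = 210·265 = 55650
  i=5: C(10,5)·!5 = 252·44 = 11088
  i=6: C(10,6)·!4 = 210·9 = 1890
  i=7: C(10,7)·!3 = 120·2 = 240
Total = 3628754.

3628754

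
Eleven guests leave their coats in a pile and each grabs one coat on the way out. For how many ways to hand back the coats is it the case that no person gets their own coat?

14684570

!11 = 11! · Σ_{k=0}^{11} (-1)^k/k!
= 11! - 11!/1! + 11!/2! - 11!/3! + 11!/4! - 11!/5! + 11!/6! - 11!/7! + 11!/8! - 11!/9! + 11!/10! - 11!/11!
= 39916800 - 39916800 + 19958400 - 6652800 + 1663200 - 332640 + 55440 - 7920 + 990 - 110 + 11 - 1
= 14684570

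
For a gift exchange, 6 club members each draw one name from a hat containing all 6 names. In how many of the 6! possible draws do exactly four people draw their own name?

15

Pick the 4 fixed positions: C(6,4) = 15 ways.
The other 2 form a derangement: !2 = 1.
Total: 15 × 1 = 15.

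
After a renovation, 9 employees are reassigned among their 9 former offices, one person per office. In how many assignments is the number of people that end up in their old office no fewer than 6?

Sum C(9,i)·!(9-i) for i = 6..9:
  i=6: C(9,6)·!3 = 84·2 = 168
  i=7: C(9,7)·!2 = 36·1 = 36
  i=8: C(9,8)·!1 = 9·0 = 0
  i=9: C(9,9)·!0 = 1·1 = 1
Total = 205.

205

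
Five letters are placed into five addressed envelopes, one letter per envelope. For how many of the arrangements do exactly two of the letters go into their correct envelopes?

Pick the 2 fixed positions: C(5,2) = 10 ways.
The remaining 3 must be deranged: !3 = 2.
Total: 10 × 2 = 20.

20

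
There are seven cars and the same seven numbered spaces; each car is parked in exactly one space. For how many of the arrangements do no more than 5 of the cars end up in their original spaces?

5039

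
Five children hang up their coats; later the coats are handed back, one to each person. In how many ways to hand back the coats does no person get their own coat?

44

Use !n = n·!(n-1) + (-1)^n.
!5 = 5·9 - 1 = 44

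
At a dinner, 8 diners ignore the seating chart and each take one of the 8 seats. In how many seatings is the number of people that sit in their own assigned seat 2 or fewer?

37085

# with exactly i fixed is C(8,i)·!(8-i); sum over i=0..2:
  i=0: C(8,0)·!8 = 1·14833 = 14833
  i=1: C(8,1)·!7 = 8·1854 = 14832
  i=2: C(8,2)·!6 = 28·265 = 7420
Total = 37085.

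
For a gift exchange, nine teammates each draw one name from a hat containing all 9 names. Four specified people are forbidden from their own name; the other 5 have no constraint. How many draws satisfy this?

Inclusion-exclusion on the 4 forbidden self-matches:
Σ_{j=0}^{4} (-1)^j C(4,j)(9-j)!
= C(4,0)·9! - C(4,1)·8! + C(4,2)·7! - C(4,3)·6! + C(4,4)·5!
= 362880 - 161280 + 30240 - 2880 + 120
= 229080

229080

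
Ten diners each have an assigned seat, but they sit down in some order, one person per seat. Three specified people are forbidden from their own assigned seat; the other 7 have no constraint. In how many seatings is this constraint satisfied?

2656080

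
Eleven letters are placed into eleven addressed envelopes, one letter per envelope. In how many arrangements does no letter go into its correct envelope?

14684570

The subfactorial !11 = [11!/e] (nearest integer).
11! = 39916800, and 39916800/e ≈ 14684570.08, so !11 = 14684570.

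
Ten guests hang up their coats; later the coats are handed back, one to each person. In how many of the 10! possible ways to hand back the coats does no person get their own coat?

1334961

!10 = 10! · Σ_{k=0}^{10} (-1)^k/k!
= 10! - 10!/1! + 10!/2! - 10!/3! + 10!/4! - 10!/5! + 10!/6! - 10!/7! + 10!/8! - 10!/9! + 10!/10!
= 3628800 - 3628800 + 1814400 - 604800 + 151200 - 30240 + 5040 - 720 + 90 - 10 + 1
= 1334961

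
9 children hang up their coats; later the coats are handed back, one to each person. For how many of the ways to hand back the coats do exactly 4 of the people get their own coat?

5544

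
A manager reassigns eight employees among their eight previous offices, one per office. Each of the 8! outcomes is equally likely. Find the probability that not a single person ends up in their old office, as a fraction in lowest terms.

2119/5760

Favorable outcomes: !8 = 14833.
Total outcomes: 8! = 40320.
Probability = 14833/40320 = 2119/5760.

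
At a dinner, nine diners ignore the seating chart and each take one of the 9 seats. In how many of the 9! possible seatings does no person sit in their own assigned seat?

!9 = 9! · Σ_{k=0}^{9} (-1)^k/k!
= 9! - 9!/1! + 9!/2! - 9!/3! + 9!/4! - 9!/5! + 9!/6! - 9!/7! + 9!/8! - 9!/9!
= 362880 - 362880 + 181440 - 60480 + 15120 - 3024 + 504 - 72 + 9 - 1
= 133496

133496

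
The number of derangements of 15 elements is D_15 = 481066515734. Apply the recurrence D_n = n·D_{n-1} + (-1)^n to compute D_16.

7697064251745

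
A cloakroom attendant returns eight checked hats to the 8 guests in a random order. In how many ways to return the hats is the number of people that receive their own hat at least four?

771

Sum C(8,i)·!(8-i) for i = 4..8:
  i=4: C(8,4)·!4 = 70·9 = 630
  i=5: C(8,5)·!3 = 56·2 = 112
  i=6: C(8,6)·!2 = 28·1 = 28
  i=7: C(8,7)·!1 = 8·0 = 0
  i=8: C(8,8)·!0 = 1·1 = 1
Total = 771.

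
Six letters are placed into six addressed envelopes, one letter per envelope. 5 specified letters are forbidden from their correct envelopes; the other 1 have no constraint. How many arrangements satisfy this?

Let A_j be the event that the j-th constrained one is fixed. By inclusion-exclusion over the 5 events:
Σ_{j=0}^{5} (-1)^j C(5,j)(6-j)!
= C(5,0)·6! - C(5,1)·5! + C(5,2)·4! - C(5,3)·3! + C(5,4)·2! - C(5,5)·1!
= 720 - 600 + 240 - 60 + 10 - 1
= 309

309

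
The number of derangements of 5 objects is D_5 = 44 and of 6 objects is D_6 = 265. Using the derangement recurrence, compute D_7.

1854

D_7 = (7-1)·(D_6 + D_5) = 6·(265 + 44) = 6·309 = 1854.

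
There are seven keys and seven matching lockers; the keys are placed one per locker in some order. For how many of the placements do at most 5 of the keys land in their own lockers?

5039

# with exactly i fixed is C(7,i)·!(7-i); sum over i=0..5:
  i=0: C(7,0)·!7 = 1·1854 = 1854
  i=1: C(7,1)·!6 = 7·265 = 1855
  i=2: C(7,2)·!5 = 21·44 = 924
  i=3: C(7,3)·!4 = 35·9 = 315
  i=4: C(7,4)·!3 = 35·2 = 70
  i=5: C(7,5)·!2 = 21·1 = 21
Total = 5039.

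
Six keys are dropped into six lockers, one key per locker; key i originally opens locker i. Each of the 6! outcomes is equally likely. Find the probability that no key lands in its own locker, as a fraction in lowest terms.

53/144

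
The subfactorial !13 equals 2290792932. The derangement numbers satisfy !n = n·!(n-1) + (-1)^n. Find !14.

32071101049

!14 = 14·2290792932 + 1 = 32071101049.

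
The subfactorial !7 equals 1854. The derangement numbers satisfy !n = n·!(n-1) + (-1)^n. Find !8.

!8 = 8·1854 + 1 = 14833.

14833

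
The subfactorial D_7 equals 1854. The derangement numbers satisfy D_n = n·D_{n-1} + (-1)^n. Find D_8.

14833

D_8 = 8·1854 + 1 = 14833.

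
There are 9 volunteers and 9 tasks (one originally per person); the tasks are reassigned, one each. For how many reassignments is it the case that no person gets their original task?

Use !n = (n-1)(!(n-1) + !(n-2)).
!9 = 8·(14833 + 1854) = 8·16687 = 133496

133496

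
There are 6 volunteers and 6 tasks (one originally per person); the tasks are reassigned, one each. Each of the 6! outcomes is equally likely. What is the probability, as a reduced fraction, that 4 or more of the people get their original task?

Favorable outcomes: Σ_{i≥4} C(6,i)·!(6-i) = 15·1 + 6·0 + 1·1 = 16.
Total outcomes: 6! = 720.
Probability = 16/720 = 1/45.

1/45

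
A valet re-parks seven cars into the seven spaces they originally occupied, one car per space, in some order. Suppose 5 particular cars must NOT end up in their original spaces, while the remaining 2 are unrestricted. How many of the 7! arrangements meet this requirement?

2428

Inclusion-exclusion on the 5 forbidden self-matches:
Σ_{j=0}^{5} (-1)^j C(5,j)(7-j)!
= C(5,0)·7! - C(5,1)·6! + C(5,2)·5! - C(5,3)·4! + C(5,4)·3! - C(5,5)·2!
= 5040 - 3600 + 1200 - 240 + 30 - 2
= 2428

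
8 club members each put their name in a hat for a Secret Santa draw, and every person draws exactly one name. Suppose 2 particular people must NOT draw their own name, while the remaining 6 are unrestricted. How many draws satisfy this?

30960

Let A_j be the event that the j-th constrained one is fixed. By inclusion-exclusion over the 2 events:
Σ_{j=0}^{2} (-1)^j C(2,j)(8-j)!
= C(2,0)·8! - C(2,1)·7! + C(2,2)·6!
= 40320 - 10080 + 720
= 30960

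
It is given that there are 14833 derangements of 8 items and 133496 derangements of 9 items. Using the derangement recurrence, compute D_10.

1334961

D_10 = (10-1)·(D_9 + D_8) = 9·(133496 + 14833) = 9·148329 = 1334961.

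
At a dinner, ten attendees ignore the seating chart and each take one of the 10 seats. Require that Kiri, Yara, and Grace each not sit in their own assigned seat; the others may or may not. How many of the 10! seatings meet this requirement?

2656080

Let A_j be the event that the j-th constrained one is fixed. By inclusion-exclusion over the 3 events:
Σ_{j=0}^{3} (-1)^j C(3,j)(10-j)!
= C(3,0)·10! - C(3,1)·9! + C(3,2)·8! - C(3,3)·7!
= 3628800 - 1088640 + 120960 - 5040
= 2656080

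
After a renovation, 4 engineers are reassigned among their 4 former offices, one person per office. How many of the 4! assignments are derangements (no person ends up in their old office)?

9

The subfactorial !4 = [4!/e] (nearest integer).
4! = 24, and 24/e ≈ 8.83, so !4 = 9.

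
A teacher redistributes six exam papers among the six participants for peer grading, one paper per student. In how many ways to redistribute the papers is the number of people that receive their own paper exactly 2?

Pick the 2 fixed positions: C(6,2) = 15 ways.
The remaining 4 must be deranged: !4 = 9.
Total: 15 × 9 = 135.

135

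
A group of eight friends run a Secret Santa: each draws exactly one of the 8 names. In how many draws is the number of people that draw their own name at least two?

10655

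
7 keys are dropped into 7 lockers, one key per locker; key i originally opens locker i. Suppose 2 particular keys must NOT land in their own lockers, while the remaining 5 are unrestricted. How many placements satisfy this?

3720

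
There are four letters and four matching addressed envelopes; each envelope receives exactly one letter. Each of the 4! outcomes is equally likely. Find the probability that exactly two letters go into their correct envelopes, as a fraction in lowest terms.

1/4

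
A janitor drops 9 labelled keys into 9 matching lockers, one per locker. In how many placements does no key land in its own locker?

133496

!9 is the nearest integer to 9!/e.
9! = 362880, and 362880/e ≈ 133496.09, so !9 = 133496.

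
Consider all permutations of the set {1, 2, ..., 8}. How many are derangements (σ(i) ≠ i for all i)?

14833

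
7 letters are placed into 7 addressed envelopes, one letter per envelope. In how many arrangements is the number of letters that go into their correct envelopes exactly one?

Pick the single fixed position: C(7,1) = 7 ways.
The remaining 6 must be deranged: !6 = 265.
Total: 7 × 265 = 1855.

1855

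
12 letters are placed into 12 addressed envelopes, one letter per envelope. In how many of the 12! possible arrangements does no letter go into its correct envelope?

The number of derangements of 12 is !12 = Σ_{k=0}^{12} (-1)^k·12!/k!
= 12! - 12!/1! + 12!/2! - 12!/3! + 12!/4! - 12!/5! + 12!/6! - 12!/7! + 12!/8! - 12!/9! + 12!/10! - 12!/11! + 12!/12!
= 479001600 - 479001600 + 239500800 - 79833600 + 19958400 - 3991680 + 665280 - 95040 + 11880 - 1320 + 132 - 12 + 1
= 176214841

176214841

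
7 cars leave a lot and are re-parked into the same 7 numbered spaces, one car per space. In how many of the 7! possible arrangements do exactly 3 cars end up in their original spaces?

315

Pick the 3 fixed positions: C(7,3) = 35 ways.
The other 4 form a derangement: !4 = 9.
Total: 35 × 9 = 315.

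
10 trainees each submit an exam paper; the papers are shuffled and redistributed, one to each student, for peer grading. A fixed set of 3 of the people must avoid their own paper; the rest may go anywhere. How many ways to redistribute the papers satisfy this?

2656080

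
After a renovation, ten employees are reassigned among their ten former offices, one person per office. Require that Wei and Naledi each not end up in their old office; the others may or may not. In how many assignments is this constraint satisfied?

2943360

Inclusion-exclusion on the 2 forbidden self-matches:
Σ_{j=0}^{2} (-1)^j C(2,j)(10-j)!
= C(2,0)·10! - C(2,1)·9! + C(2,2)·8!
= 3628800 - 725760 + 40320
= 2943360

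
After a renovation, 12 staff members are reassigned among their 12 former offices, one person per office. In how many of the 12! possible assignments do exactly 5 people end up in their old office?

Pick the 5 fixed positions: C(12,5) = 792 ways.
The remaining 7 must be deranged: !7 = 1854.
Total: 792 × 1854 = 1468368.

1468368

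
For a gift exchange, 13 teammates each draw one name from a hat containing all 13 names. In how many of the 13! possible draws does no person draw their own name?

2290792932

The subfactorial !13 = [13!/e] (nearest integer).
13! = 6227020800, and 6227020800/e ≈ 2290792932.07, so !13 = 2290792932.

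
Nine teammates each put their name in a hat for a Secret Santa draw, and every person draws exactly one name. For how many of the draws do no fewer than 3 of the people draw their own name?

29143

# with exactly i fixed is C(9,i)·!(9-i); sum over i=3..9:
  i=3: C(9,3)·!6 = 84·265 = 22260
  i=4: C(9,4)·!5 = 126·44 = 5544
  i=5: C(9,5)·!4 = 126·9 = 1134
  i=6: C(9,6)·!3 = 84·2 = 168
  i=7: C(9,7)·!2 = 36·1 = 36
  i=8: C(9,8)·!1 = 9·0 = 0
  i=9: C(9,9)·!0 = 1·1 = 1
Total = 29143.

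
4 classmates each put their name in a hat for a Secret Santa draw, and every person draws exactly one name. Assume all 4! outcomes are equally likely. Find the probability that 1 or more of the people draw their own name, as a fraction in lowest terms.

5/8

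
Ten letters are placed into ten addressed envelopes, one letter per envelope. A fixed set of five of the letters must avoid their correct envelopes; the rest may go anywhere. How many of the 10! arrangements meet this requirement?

Inclusion-exclusion on the 5 forbidden self-matches:
Σ_{j=0}^{5} (-1)^j C(5,j)(10-j)!
= C(5,0)·10! - C(5,1)·9! + C(5,2)·8! - C(5,3)·7! + C(5,4)·6! - C(5,5)·5!
= 3628800 - 1814400 + 403200 - 50400 + 3600 - 120
= 2170680

2170680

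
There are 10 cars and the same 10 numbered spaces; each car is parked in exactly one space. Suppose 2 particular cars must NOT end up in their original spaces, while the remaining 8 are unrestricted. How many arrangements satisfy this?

2943360

Inclusion-exclusion on the 2 forbidden self-matches:
Σ_{j=0}^{2} (-1)^j C(2,j)(10-j)!
= C(2,0)·10! - C(2,1)·9! + C(2,2)·8!
= 3628800 - 725760 + 40320
= 2943360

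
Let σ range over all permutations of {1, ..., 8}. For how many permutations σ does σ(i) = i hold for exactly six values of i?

28

Choose which 6 of the 8 are fixed: C(8,6) = 28.
The other 2 form a derangement: !2 = 1.
Total: 28 × 1 = 28.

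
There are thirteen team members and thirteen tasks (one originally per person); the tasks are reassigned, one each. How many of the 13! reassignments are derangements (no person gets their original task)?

The subfactorial !13 = [13!/e] (nearest integer).
13! = 6227020800, and 6227020800/e ≈ 2290792932.07, so !13 = 2290792932.

2290792932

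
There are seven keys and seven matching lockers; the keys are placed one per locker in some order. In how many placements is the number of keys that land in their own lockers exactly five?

Pick the 5 fixed positions: C(7,5) = 21 ways.
The other 2 form a derangement: !2 = 1.
Total: 21 × 1 = 21.

21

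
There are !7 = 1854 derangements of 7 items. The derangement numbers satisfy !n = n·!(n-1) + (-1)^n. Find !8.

!8 = 8·1854 + 1 = 14833.

14833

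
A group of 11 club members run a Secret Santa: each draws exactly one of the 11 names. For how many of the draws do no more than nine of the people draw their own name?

# with exactly i fixed is C(11,i)·!(11-i); sum over i=0..9:
  i=0: C(11,0)·!11 = 1·14684570 = 14684570
  i=1: C(11,1)·!10 = 11·1334961 = 14684571
  i=2: C(11,2)·!9 = 55·133496 = 7342280
  i=3: C(11,3)·!8 = 165·14833 = 2447445
  i=4: C(11,4)·!7 = 330·1854 = 611820
  i=5: C(11,5)·!6 = 462·265 = 122430
  i=6: C(11,6)·!5 = 462·44 = 20328
  i=7: C(11,7)·!4 = 330·9 = 2970
  i=8: C(11,8)·!3 = 165·2 = 330
  i=9: C(11,9)·!2 = 55·1 = 55
Total = 39916799.

39916799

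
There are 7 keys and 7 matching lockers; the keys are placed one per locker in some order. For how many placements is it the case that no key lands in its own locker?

1854

The subfactorial !7 = [7!/e] (nearest integer).
7! = 5040, and 5040/e ≈ 1854.11, so !7 = 1854.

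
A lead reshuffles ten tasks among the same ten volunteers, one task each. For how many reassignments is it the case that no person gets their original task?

Use !n = n·!(n-1) + (-1)^n.
!10 = 10·133496 + 1 = 1334961

1334961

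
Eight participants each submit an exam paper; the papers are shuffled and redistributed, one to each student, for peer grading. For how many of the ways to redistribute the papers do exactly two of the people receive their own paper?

Choose which 2 of the 8 are fixed: C(8,2) = 28.
The other 6 form a derangement: !6 = 265.
Total: 28 × 265 = 7420.

7420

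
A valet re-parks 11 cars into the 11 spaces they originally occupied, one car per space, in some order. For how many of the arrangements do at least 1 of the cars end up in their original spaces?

25232230

# with exactly i fixed is C(11,i)·!(11-i); sum over i=1..11:
  i=1: C(11,1)·!10 = 11·1334961 = 14684571
  i=2: C(11,2)·!9 = 55·133496 = 7342280
  i=3: C(11,3)·!8 = 165·14833 = 2447445
  i=4: C(11,4)·!7 = 330·1854 = 611820
  i=5: C(11,5)·!6 = 462·265 = 122430
  i=6: C(11,6)·!5 = 462·44 = 20328
  i=7: C(11,7)·!4 = 330·9 = 2970
  i=8: C(11,8)·!3 = 165·2 = 330
  i=9: C(11,9)·!2 = 55·1 = 55
  i=10: C(11,10)·!1 = 11·0 = 0
  i=11: C(11,11)·!0 = 1·1 = 1
Total = 25232230.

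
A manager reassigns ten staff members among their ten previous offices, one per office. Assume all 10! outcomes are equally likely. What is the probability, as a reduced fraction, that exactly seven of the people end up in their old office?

Favorable outcomes: C(10,7)·!3 = 120·2 = 240.
Total outcomes: 10! = 3628800.
Probability = 240/3628800 = 1/15120.

1/15120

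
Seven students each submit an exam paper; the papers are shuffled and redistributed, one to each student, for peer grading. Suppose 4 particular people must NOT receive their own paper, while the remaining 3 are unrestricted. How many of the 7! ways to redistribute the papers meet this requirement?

Let A_j be the event that the j-th constrained one is fixed. By inclusion-exclusion over the 4 events:
Σ_{j=0}^{4} (-1)^j C(4,j)(7-j)!
= C(4,0)·7! - C(4,1)·6! + C(4,2)·5! - C(4,3)·4! + C(4,4)·3!
= 5040 - 2880 + 720 - 96 + 6
= 2790

2790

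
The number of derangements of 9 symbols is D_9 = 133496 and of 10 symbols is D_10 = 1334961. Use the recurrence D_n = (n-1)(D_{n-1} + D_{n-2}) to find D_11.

14684570

D_11 = (11-1)·(D_10 + D_9) = 10·(1334961 + 133496) = 10·1468457 = 14684570.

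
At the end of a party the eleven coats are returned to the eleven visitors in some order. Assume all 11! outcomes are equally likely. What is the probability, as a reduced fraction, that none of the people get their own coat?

Favorable outcomes: !11 = 14684570.
Total outcomes: 11! = 39916800.
Probability = 14684570/39916800 = 1468457/3991680.

1468457/3991680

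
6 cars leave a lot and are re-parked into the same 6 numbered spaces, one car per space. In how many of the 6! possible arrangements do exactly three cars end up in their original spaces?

Choose which 3 of the 6 are fixed: C(6,3) = 20.
The other 3 form a derangement: !3 = 2.
Total: 20 × 2 = 40.

40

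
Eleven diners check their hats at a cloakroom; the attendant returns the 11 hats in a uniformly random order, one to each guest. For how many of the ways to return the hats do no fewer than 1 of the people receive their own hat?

25232230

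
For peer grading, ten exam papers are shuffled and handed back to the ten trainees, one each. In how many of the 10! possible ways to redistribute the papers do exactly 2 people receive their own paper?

Pick the 2 fixed positions: C(10,2) = 45 ways.
The other 8 form a derangement: !8 = 14833.
Total: 45 × 14833 = 667485.

667485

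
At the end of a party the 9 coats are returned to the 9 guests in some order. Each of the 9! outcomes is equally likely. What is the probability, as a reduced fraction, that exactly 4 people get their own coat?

11/720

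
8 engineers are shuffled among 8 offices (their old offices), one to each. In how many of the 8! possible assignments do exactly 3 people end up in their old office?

Pick the 3 fixed positions: C(8,3) = 56 ways.
The other 5 form a derangement: !5 = 44.
Total: 56 × 44 = 2464.

2464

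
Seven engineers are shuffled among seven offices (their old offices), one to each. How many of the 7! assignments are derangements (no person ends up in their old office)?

By inclusion-exclusion, !7 = Σ (-1)^k · 7!/k! for k=0..7
= 7! - 7!/1! + 7!/2! - 7!/3! + 7!/4! - 7!/5! + 7!/6! - 7!/7!
= 5040 - 5040 + 2520 - 840 + 210 - 42 + 7 - 1
= 1854

1854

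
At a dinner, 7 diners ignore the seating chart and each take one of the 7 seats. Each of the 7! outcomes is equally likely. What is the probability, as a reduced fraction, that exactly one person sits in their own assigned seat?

Favorable outcomes: C(7,1)·!6 = 7·265 = 1855.
Total outcomes: 7! = 5040.
Probability = 1855/5040 = 53/144.

53/144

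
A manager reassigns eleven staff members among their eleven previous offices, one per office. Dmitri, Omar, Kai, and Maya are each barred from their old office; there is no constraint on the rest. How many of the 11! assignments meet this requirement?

27422640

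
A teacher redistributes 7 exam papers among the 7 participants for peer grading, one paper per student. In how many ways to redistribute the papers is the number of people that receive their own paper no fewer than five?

22

# with exactly i fixed is C(7,i)·!(7-i); sum over i=5..7:
  i=5: C(7,5)·!2 = 21·1 = 21
  i=6: C(7,6)·!1 = 7·0 = 0
  i=7: C(7,7)·!0 = 1·1 = 1
Total = 22.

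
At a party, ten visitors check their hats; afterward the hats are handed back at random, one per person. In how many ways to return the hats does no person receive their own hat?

1334961

By inclusion-exclusion, !10 = Σ (-1)^k · 10!/k! for k=0..10
= 10! - 10!/1! + 10!/2! - 10!/3! + 10!/4! - 10!/5! + 10!/6! - 10!/7! + 10!/8! - 10!/9! + 10!/10!
= 3628800 - 3628800 + 1814400 - 604800 + 151200 - 30240 + 5040 - 720 + 90 - 10 + 1
= 1334961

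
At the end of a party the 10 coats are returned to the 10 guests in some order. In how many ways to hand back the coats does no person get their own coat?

1334961

The subfactorial !10 = [10!/e] (nearest integer).
10! = 3628800, and 3628800/e ≈ 1334960.92, so !10 = 1334961.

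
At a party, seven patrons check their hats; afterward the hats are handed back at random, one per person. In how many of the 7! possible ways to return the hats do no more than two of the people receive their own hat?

4633

Sum C(7,i)·!(7-i) for i = 0..2:
  i=0: C(7,0)·!7 = 1·1854 = 1854
  i=1: C(7,1)·!6 = 7·265 = 1855
  i=2: C(7,2)·!5 = 21·44 = 924
Total = 4633.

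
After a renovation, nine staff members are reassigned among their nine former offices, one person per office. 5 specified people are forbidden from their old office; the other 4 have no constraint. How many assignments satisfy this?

205056

Let A_j be the event that the j-th constrained one is fixed. By inclusion-exclusion over the 5 events:
Σ_{j=0}^{5} (-1)^j C(5,j)(9-j)!
= C(5,0)·9! - C(5,1)·8! + C(5,2)·7! - C(5,3)·6! + C(5,4)·5! - C(5,5)·4!
= 362880 - 201600 + 50400 - 7200 + 600 - 24
= 205056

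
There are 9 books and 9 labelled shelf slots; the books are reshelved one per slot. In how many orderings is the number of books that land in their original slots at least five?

# with exactly i fixed is C(9,i)·!(9-i); sum over i=5..9:
  i=5: C(9,5)·!4 = 126·9 = 1134
  i=6: C(9,6)·!3 = 84·2 = 168
  i=7: C(9,7)·!2 = 36·1 = 36
  i=8: C(9,8)·!1 = 9·0 = 0
  i=9: C(9,9)·!0 = 1·1 = 1
Total = 1339.

1339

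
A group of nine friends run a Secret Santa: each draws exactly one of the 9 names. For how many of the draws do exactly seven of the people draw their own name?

36

Pick the 7 fixed positions: C(9,7) = 36 ways.
The remaining 2 must be deranged: !2 = 1.
Total: 36 × 1 = 36.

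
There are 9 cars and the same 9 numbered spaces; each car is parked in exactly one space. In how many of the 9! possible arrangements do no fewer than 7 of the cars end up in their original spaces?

# with exactly i fixed is C(9,i)·!(9-i); sum over i=7..9:
  i=7: C(9,7)·!2 = 36·1 = 36
  i=8: C(9,8)·!1 = 9·0 = 0
  i=9: C(9,9)·!0 = 1·1 = 1
Total = 37.

37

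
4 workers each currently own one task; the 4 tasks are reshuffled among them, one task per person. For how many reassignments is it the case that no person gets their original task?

Recurrence: !4 = 3·(!3 + !2).
!4 = 3·(2 + 1) = 3·3 = 9

9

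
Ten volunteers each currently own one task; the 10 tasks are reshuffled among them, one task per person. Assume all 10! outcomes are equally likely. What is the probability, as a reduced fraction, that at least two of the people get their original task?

958879/3628800

Favorable outcomes: Σ_{i≥2} C(10,i)·!(10-i) = 45·14833 + 120·1854 + 210·265 + 252·44 + 210·9 + 120·2 + 45·1 + 10·0 + 1·1 = 958879.
Total outcomes: 10! = 3628800.
Probability = 958879/3628800 = 958879/3628800.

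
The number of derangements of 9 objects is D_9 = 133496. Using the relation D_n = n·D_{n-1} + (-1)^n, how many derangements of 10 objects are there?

D_10 = 10·133496 + 1 = 1334961.

1334961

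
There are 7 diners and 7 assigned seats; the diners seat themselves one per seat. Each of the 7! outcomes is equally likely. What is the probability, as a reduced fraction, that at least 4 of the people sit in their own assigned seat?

Favorable outcomes: Σ_{i≥4} C(7,i)·!(7-i) = 35·2 + 21·1 + 7·0 + 1·1 = 92.
Total outcomes: 7! = 5040.
Probability = 92/5040 = 23/1260.

23/1260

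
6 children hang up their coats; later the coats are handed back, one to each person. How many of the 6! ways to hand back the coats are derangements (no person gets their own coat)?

!6 = 6! · Σ_{k=0}^{6} (-1)^k/k!
= 6! - 6!/1! + 6!/2! - 6!/3! + 6!/4! - 6!/5! + 6!/6!
= 720 - 720 + 360 - 120 + 30 - 6 + 1
= 265

265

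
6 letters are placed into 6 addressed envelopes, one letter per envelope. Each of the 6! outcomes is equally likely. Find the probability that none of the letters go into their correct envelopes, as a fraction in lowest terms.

53/144

Favorable outcomes: !6 = 265.
Total outcomes: 6! = 720.
Probability = 265/720 = 53/144.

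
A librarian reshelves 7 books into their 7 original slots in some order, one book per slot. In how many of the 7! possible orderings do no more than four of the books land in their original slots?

# with exactly i fixed is C(7,i)·!(7-i); sum over i=0..4:
  i=0: C(7,0)·!7 = 1·1854 = 1854
  i=1: C(7,1)·!6 = 7·265 = 1855
  i=2: C(7,2)·!5 = 21·44 = 924
  i=3: C(7,3)·!4 = 35·9 = 315
  i=4: C(7,4)·!3 = 35·2 = 70
Total = 5018.

5018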